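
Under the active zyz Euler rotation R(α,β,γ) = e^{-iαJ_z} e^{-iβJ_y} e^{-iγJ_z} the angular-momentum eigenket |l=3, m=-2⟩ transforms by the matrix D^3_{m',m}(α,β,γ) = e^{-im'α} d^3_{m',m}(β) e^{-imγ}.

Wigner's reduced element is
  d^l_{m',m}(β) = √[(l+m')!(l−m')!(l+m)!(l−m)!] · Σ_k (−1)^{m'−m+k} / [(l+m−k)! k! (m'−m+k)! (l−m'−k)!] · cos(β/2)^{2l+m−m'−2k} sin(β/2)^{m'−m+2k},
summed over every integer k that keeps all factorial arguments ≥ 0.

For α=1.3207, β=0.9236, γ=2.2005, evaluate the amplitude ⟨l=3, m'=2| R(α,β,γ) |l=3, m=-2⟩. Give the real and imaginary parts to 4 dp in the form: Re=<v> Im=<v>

Re=-0.0282 Im=0.1474

Split into d^3_{2,-2}(β=0.9236) × two z-phases.
With c≡cos(β/2)=0.895252 and s≡sin(β/2)=0.445560, N=[120·1·1·120]^{1/2}=120.000000
The bounds max(0,m−m')=0 and min(l+m,l−m')=1 give 2 terms
  k=0: (−1)^4·120.0000/(24)·0.8953^2·0.4456^4 = +0.157938
  k=1: (−1)^5·120.0000/(120)·0.8953^0·0.4456^6 = -0.007824
d^3_{2,-2}(0.9236) = +0.157938 -0.007824 = +0.150114
Phases: e^{-i·(2)·1.3207}=-0.877490-0.479595i, e^{-i·(-2)·2.2005}=-0.306381-0.951909i ⇒ D=-0.028174+0.147446i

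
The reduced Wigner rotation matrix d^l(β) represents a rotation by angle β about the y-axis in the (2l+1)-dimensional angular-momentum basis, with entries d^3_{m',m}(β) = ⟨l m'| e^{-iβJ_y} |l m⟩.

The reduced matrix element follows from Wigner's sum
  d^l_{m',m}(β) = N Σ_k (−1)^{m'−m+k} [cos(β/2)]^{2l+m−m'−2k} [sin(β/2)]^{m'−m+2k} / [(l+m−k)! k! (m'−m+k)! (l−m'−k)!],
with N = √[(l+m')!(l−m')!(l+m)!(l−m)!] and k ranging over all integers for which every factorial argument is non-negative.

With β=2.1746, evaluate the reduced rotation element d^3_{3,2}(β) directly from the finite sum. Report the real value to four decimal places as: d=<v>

d^3_{3,2}(β=2.1746) via Wigner's sum:
Half-angle: c=0.464878, s=0.885375. N=√(720·1·120·1)=293.938769
k∈{0} keeps every argument non-negative
  k=0: (−1)^1·293.9388/(120)·0.4649^5·0.8854^1 = -0.047086
d^3_{3,2}(2.1746) = -0.047086

d=-0.0471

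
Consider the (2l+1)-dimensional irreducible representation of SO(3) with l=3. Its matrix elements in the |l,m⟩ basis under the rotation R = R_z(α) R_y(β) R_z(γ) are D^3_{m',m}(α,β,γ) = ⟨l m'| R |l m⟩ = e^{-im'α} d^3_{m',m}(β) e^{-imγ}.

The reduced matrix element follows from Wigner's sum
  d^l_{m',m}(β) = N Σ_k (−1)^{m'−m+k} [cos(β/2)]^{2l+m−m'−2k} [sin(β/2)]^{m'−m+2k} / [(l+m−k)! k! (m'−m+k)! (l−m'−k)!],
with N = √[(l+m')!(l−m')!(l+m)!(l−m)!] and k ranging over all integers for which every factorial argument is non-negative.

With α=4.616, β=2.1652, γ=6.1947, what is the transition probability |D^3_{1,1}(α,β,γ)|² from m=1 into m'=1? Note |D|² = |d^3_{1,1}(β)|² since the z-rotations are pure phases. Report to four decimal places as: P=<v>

P=0.2619

Split into d^3_{1,1}(β=2.1652) × two z-phases.
Half-angle: c=0.469034, s=0.883180. N=√(24·2·24·2)=48.000000
The bounds max(0,m−m')=0 and min(l+m,l−m')=2 give 3 terms
  k=0: (−1)^0·48.0000/(48)·0.4690^6·0.8832^0 = +0.010647
  k=1: (−1)^1·48.0000/(6)·0.4690^4·0.8832^2 = -0.301999
  k=2: (−1)^2·48.0000/(8)·0.4690^2·0.8832^4 = +0.803076
d^3_{1,1}(2.1652) = +0.010647 -0.301999 +0.803076 = +0.511725
|D^3_{1,1}|² = |d^3_{1,1}(β)|² = (+0.511725)² = 0.261862 (the z-rotation phases have unit modulus)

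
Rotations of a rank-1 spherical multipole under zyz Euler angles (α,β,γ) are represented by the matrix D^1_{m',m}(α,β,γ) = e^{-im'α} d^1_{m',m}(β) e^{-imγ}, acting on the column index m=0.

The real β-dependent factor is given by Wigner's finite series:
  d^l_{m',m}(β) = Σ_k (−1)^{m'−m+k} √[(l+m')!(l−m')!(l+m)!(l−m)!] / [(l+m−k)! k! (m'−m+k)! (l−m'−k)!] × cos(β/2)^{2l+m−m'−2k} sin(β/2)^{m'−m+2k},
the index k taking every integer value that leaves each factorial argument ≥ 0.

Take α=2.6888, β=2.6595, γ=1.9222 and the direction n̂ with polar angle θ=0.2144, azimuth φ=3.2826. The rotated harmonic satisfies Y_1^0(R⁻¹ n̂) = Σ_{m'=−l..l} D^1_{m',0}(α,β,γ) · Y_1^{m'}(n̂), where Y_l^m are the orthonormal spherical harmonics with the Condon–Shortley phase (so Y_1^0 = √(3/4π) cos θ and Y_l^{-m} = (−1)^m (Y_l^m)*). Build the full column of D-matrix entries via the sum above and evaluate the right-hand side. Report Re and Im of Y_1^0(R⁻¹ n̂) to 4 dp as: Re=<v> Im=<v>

Need the full column D^1_{m',0} for m'=−1..1 at α=2.6888, β=2.6595, γ=1.9222.
cos(β/2)=0.238719, sin(β/2)=0.971089
d^1_{-1,0}: single k=1 term ⇒ +0.327839;  D = -0.294802+0.143422i
d^1_{0,0}: k∈[0..1] ⇒ +0.056987 -0.943013 = -0.886027;  D = -0.886027+0.000000i
d^1_{1,0}: single k=0 term ⇒ -0.327839;  D = +0.294802+0.143422i
Y_1^{m'}(θ=0.2144,φ=3.2826) and Σ D·Y over m':
  (-0.2948+0.1434i)·(-0.0728+0.0103i)  (-0.8860+0.0000i)·(+0.4774+0.0000i)  (+0.2948+0.1434i)·(+0.0728+0.0103i)
Y_1^0(R⁻¹ n̂) = -0.383056+0.000000i

Re=-0.3831 Im=0.0000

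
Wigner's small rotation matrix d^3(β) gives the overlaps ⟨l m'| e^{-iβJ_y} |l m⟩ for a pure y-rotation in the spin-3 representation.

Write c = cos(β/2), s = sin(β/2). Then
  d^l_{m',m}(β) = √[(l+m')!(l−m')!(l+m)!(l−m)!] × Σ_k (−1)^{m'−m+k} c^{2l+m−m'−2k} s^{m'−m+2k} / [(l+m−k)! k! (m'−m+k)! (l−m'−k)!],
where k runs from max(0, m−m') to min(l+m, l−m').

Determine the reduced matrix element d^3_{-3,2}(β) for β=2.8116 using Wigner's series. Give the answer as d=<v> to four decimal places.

d^3_{-3,2}(β=2.8116) via Wigner's sum:
With c≡cos(β/2)=0.164249 and s≡sin(β/2)=0.986419, N=[1·720·120·1]^{1/2}=293.938769
k: max(0,(2)−(-3))=5 … min(3+(2),3−(-3))=5
  k=5: (−1)^0·293.9388/(120)·0.1642^1·0.9864^5 = +0.375738
d^3_{-3,2}(2.8116) = +0.375738

d=0.3757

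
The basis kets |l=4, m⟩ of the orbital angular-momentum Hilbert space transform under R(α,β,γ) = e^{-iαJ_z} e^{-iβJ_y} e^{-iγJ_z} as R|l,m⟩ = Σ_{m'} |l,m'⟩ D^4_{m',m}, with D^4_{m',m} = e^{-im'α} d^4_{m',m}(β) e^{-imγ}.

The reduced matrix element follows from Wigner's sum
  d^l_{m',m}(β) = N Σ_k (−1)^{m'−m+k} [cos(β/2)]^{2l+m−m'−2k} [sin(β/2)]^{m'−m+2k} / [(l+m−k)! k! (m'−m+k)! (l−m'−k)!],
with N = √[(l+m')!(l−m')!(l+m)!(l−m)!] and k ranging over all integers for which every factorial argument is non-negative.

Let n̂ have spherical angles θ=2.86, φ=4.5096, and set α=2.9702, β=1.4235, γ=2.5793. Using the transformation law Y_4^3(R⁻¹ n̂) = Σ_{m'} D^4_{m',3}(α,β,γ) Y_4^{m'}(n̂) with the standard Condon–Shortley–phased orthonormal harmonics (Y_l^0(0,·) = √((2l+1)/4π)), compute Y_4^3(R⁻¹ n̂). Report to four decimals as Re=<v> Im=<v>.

Re=0.1329 Im=-0.0914

Need the full column D^4_{m',3} for m'=−4..4 at α=2.9702, β=1.4235, γ=2.5793.
cos(β/2)=0.757220, sin(β/2)=0.653160
d^4_{-4,3}: single k=7 term ⇒ +0.108618;  D = -0.058567-0.091476i
d^4_{-3,3}: k∈[6..7] ⇒ +0.311644 -0.033125 = +0.278519;  D = +0.107972+0.256739i
d^4_{-2,3}: k∈[5..6] ⇒ +0.579361 -0.143689 = +0.435672;  D = -0.097925-0.424524i
d^4_{-1,3}: k∈[4..5] ⇒ +0.791563 -0.353372 = +0.438191;  D = +0.024224+0.437521i
d^4_{0,3}: k∈[3..4] ⇒ +0.820792 -0.610700 = +0.210092;  D = +0.024333-0.208678i
d^4_{1,3}: k∈[2..3] ⇒ +0.638325 -0.791563 = -0.153238;  D = +0.043448-0.146950i
d^4_{2,3}: k∈[1..2] ⇒ +0.348849 -0.778671 = -0.429822;  D = -0.190382+0.385359i
d^4_{3,3}: k∈[0..1] ⇒ +0.108088 -0.562950 = -0.454862;  D = +0.268075-0.367471i
d^4_{4,3}: single k=0 term ⇒ -0.263705;  D = -0.189474+0.183413i
Y_4^{m'}(θ=2.86,φ=4.5096) and Σ D·Y over m':
  (-0.0586-0.0915i)·(+0.0018+0.0019i)  (+0.1080+0.2567i)·(-0.0147+0.0212i)  (-0.0979-0.4245i)·(-0.1296-0.0556i)  (+0.0242+0.4375i)·(+0.0880-0.4279i)  (+0.0243-0.2087i)·(+0.5416+0.0000i)  (+0.0434-0.1469i)·(-0.0880-0.4279i)  (-0.1904+0.3854i)·(-0.1296+0.0556i)  (+0.2681-0.3675i)·(+0.0147+0.0212i)  (-0.1895+0.1834i)·(+0.0018-0.0019i)
Y_4^3(R⁻¹ n̂) = +0.132909-0.091449i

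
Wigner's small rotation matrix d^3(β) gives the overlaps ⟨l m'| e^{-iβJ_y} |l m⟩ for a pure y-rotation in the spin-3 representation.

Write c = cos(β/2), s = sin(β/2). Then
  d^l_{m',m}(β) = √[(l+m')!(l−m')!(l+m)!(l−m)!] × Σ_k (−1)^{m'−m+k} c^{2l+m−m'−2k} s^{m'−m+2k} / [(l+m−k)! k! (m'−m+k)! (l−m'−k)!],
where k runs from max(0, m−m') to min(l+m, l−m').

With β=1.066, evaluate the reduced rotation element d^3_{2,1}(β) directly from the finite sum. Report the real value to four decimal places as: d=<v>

d^3_{2,1}(β=1.066) via Wigner's sum:
With c≡cos(β/2)=0.861287 and s≡sin(β/2)=0.508119, N=[120·1·24·2]^{1/2}=75.894664
k: max(0,(1)−(2))=0 … min(3+(1),3−(2))=1
  k=0: (−1)^1·75.8947/(24)·0.8613^5·0.5081^1 = -0.761560
  k=1: (−1)^2·75.8947/(12)·0.8613^3·0.5081^3 = +0.530116
d^3_{2,1}(1.066) = -0.761560 +0.530116 = -0.231445

d=-0.2314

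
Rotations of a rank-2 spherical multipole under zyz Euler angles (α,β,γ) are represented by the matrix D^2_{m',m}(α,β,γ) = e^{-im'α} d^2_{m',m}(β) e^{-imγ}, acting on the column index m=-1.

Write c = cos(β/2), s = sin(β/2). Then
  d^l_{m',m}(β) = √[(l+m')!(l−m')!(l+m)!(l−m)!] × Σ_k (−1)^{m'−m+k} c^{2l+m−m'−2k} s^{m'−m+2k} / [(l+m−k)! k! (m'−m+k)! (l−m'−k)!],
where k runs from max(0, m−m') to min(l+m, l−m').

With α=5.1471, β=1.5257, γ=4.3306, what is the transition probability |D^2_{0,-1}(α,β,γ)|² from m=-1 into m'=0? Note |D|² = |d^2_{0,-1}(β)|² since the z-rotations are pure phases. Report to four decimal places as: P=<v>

First d^2_{0,-1}(β=1.5257), then the phase factors e^{-i(0)α} and e^{-i(-1)γ}:
With c≡cos(β/2)=0.722870 and s≡sin(β/2)=0.690984, N=[2·2·1·6]^{1/2}=4.898979
k∈{0,1} keeps every argument non-negative
  k=0: (−1)^1·4.8990/(2)·0.7229^3·0.6910^1 = -0.639328
  k=1: (−1)^2·4.8990/(2)·0.7229^1·0.6910^3 = +0.584172
d^2_{0,-1}(1.5257) = -0.639328 +0.584172 = -0.055157
|D^2_{0,-1}|² = |d^2_{0,-1}(β)|² = (-0.055157)² = 0.003042 (the z-rotation phases have unit modulus)

P=0.0030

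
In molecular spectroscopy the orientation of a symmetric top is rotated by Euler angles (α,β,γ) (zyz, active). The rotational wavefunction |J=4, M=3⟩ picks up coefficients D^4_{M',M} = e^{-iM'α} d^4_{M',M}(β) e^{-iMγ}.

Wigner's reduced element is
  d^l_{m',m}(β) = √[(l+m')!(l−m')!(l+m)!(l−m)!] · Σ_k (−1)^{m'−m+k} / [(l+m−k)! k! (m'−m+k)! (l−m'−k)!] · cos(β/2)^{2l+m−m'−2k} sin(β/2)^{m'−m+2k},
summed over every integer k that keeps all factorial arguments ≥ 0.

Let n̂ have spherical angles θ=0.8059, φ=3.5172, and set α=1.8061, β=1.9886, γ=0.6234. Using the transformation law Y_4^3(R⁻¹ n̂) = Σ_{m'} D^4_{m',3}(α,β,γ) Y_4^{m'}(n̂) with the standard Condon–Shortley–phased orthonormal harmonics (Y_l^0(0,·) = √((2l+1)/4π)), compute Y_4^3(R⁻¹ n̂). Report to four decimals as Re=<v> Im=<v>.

Need the full column D^4_{m',3} for m'=−4..4 at α=1.8061, β=1.9886, γ=0.6234.
cos(β/2)=0.545090, sin(β/2)=0.838378
d^4_{-4,3}: single k=7 term ⇒ +0.448839;  D = +0.268696-0.359526i
d^4_{-3,3}: k∈[6..7] ⇒ +0.722225 -0.244072 = +0.478153;  D = -0.439187-0.189063i
d^4_{-2,3}: k∈[5..6] ⇒ +0.752988 -0.593758 = +0.159229;  D = -0.027128+0.156902i
d^4_{-1,3}: k∈[4..5] ⇒ +0.576966 -0.818926 = -0.241960;  D = -0.241463+0.015499i
d^4_{0,3}: k∈[3..4] ⇒ +0.335524 -0.793719 = -0.458195;  D = +0.135145+0.437811i
d^4_{1,3}: k∈[2..3] ⇒ +0.146338 -0.576966 = -0.430628;  D = +0.370520-0.219443i
d^4_{2,3}: k∈[1..2] ⇒ +0.044852 -0.318306 = -0.273454;  D = -0.190363-0.196314i
d^4_{3,3}: k∈[0..1] ⇒ +0.007794 -0.129058 = -0.121265;  D = -0.064976+0.102387i
d^4_{4,3}: single k=0 term ⇒ -0.033905;  D = +0.032073+0.010992i
Y_4^{m'}(θ=0.8059,φ=3.5172) and Σ D·Y over m':
  (+0.2687-0.3595i)·(+0.0082-0.1196i)  (-0.4392-0.1891i)·(-0.1398+0.2939i)  (-0.0271+0.1569i)·(+0.2999-0.2801i)  (-0.2415+0.0155i)·(-0.0784+0.0309i)  (+0.1351+0.4378i)·(-0.3531+0.0000i)  (+0.3705-0.2194i)·(+0.0784+0.0309i)  (-0.1904-0.1963i)·(+0.2999+0.2801i)  (-0.0650+0.1024i)·(+0.1398+0.2939i)  (+0.0321+0.0110i)·(+0.0082+0.1196i)
Y_4^3(R⁻¹ n̂) = +0.076191-0.365141i

Re=0.0762 Im=-0.3651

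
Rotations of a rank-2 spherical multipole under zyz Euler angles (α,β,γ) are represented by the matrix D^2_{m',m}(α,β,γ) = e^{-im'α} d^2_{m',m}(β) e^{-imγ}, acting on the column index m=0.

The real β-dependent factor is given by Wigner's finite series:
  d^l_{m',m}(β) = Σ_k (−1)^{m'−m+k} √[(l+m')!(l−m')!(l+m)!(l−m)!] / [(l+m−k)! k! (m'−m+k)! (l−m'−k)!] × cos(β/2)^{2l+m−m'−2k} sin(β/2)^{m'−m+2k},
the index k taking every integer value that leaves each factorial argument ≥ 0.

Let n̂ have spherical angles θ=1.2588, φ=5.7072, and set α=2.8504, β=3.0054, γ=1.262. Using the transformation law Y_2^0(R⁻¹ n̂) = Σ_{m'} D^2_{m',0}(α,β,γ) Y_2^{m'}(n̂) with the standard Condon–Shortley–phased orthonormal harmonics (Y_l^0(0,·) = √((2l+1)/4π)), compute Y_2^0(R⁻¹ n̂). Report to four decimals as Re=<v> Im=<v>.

Need the full column D^2_{m',0} for m'=−2..2 at α=2.8504, β=3.0054, γ=1.262.
cos(β/2)=0.068044, sin(β/2)=0.997682
d^2_{-2,0}: single k=2 term ⇒ +0.011288;  D = +0.009428-0.006209i
d^2_{-1,0}: k∈[1..2] ⇒ +0.000770 -0.165516 = -0.164746;  D = +0.157811-0.047298i
d^2_{0,0}: k∈[0..2] ⇒ +0.000021 -0.018434 +0.990762 = +0.972349;  D = +0.972349+0.000000i
d^2_{1,0}: k∈[0..1] ⇒ -0.000770 +0.165516 = +0.164746;  D = -0.157811-0.047298i
d^2_{2,0}: single k=0 term ⇒ +0.011288;  D = +0.009428+0.006209i
Y_2^{m'}(θ=1.2588,φ=5.7072) and Σ D·Y over m':
  (+0.0094-0.0062i)·(+0.1423+0.3196i)  (+0.1578-0.0473i)·(+0.1893+0.1229i)  (+0.9723+0.0000i)·(-0.2262+0.0000i)  (-0.1578-0.0473i)·(-0.1893+0.1229i)  (+0.0094+0.0062i)·(+0.1423-0.3196i)
Y_2^0(R⁻¹ n̂) = -0.141963+0.000000i

Re=-0.1420 Im=0.0000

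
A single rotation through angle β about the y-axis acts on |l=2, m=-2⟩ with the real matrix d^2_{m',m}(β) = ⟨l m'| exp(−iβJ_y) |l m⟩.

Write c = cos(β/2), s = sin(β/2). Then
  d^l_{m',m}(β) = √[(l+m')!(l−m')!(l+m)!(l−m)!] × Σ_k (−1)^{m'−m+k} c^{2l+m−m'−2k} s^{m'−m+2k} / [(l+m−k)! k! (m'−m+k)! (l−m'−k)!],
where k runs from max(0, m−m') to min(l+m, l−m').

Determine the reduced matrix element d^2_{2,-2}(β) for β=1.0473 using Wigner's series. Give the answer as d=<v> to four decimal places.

d^2_{2,-2}(β=1.0473) via Wigner's sum:
c=cos(1.0473/2)=0.866000, s=sin(1.0473/2)=0.500044; N=√[24·1·1·24]=24.000000
The bounds max(0,m−m')=0 and min(l+m,l−m')=0 give 1 term
  k=0: (−1)^4·24.0000/(24)·0.8660^0·0.5000^4 = +0.062522
d^2_{2,-2}(1.0473) = +0.062522

d=0.0625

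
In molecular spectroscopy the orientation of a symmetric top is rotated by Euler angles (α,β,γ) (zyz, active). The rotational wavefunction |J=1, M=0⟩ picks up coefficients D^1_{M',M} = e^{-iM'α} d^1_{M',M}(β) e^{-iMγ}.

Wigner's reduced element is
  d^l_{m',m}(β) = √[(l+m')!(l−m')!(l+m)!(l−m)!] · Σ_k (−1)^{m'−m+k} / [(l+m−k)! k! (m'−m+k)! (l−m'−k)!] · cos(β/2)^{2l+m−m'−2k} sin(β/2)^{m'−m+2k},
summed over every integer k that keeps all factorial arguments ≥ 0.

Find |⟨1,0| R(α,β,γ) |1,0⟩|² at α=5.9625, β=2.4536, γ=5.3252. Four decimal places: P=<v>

P=0.5968

Split into d^1_{0,0}(β=2.4536) × two z-phases.
With c≡cos(β/2)=0.337252 and s≡sin(β/2)=0.941414, N=[1·1·1·1]^{1/2}=1.000000
k: max(0,(0)−(0))=0 … min(1+(0),1−(0))=1
  k=0: (−1)^0·1.0000/(1)·0.3373^2·0.9414^0 = +0.113739
  k=1: (−1)^1·1.0000/(1)·0.3373^0·0.9414^2 = -0.886261
d^1_{0,0}(2.4536) = +0.113739 -0.886261 = -0.772522
|D^1_{0,0}|² = |d^1_{0,0}(β)|² = (-0.772522)² = 0.596791 (the z-rotation phases have unit modulus)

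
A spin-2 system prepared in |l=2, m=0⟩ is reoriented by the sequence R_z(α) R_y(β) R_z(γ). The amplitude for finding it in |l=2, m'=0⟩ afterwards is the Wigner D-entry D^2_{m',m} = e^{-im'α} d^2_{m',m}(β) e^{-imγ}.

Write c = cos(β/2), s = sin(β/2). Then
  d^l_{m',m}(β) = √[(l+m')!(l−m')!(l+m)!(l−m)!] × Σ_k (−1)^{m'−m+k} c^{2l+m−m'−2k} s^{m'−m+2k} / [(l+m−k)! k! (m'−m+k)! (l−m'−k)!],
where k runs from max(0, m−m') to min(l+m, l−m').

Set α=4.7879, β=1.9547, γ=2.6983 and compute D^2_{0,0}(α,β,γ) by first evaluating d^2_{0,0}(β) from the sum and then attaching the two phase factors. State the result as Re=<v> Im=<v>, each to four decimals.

Re=-0.2896 Im=0.0000

D^2_{0,0}(4.7879,1.9547,2.6983) = e^{-i·0·4.7879}·d^2_{0,0}(1.9547)·e^{-i·0·2.6983}. Compute d first:
With c≡cos(β/2)=0.559221 and s≡sin(β/2)=0.829018, N=[2·2·2·2]^{1/2}=4.000000
Admissible k: 0..2 (factorial args all ≥0)
  k=0: (−1)^0·4.0000/(4)·0.5592^4·0.8290^0 = +0.097799
  k=1: (−1)^1·4.0000/(1)·0.5592^2·0.8290^2 = -0.859718
  k=2: (−1)^2·4.0000/(4)·0.5592^0·0.8290^4 = +0.472342
d^2_{0,0}(1.9547) = +0.097799 -0.859718 +0.472342 = -0.289576
Phases: e^{-i·(0)·4.7879}=+1.000000+0.000000i, e^{-i·(0)·2.6983}=+1.000000+0.000000i ⇒ D=-0.289576+0.000000i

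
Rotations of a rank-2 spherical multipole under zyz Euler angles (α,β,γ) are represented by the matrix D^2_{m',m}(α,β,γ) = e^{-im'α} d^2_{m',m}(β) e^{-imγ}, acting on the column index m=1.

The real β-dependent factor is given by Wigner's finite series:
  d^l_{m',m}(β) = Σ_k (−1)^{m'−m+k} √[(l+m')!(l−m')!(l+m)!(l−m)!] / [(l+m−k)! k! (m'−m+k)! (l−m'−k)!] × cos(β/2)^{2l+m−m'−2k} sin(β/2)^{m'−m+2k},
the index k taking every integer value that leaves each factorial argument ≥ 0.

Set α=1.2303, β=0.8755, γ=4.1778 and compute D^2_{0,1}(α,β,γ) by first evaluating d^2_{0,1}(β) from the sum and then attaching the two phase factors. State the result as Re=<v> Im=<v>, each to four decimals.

Re=-0.3069 Im=0.5184

D^2_{0,1}(1.2303,0.8755,4.1778) = e^{-i·0·1.2303}·d^2_{0,1}(0.8755)·e^{-i·1·4.1778}. Compute d first:
Half-angle: c=0.905708, s=0.423903. N=√(2·2·6·1)=4.898979
The bounds max(0,m−m')=1 and min(l+m,l−m')=2 give 2 terms
  k=1: (−1)^0·4.8990/(2)·0.9057^3·0.4239^1 = +0.771447
  k=2: (−1)^1·4.8990/(2)·0.9057^1·0.4239^3 = -0.168990
d^2_{0,1}(0.8755) = +0.771447 -0.168990 = +0.602456
D = (+1.000000+0.000000i)·(+0.602456)·(-0.509487+0.860478i) = -0.306944+0.518401i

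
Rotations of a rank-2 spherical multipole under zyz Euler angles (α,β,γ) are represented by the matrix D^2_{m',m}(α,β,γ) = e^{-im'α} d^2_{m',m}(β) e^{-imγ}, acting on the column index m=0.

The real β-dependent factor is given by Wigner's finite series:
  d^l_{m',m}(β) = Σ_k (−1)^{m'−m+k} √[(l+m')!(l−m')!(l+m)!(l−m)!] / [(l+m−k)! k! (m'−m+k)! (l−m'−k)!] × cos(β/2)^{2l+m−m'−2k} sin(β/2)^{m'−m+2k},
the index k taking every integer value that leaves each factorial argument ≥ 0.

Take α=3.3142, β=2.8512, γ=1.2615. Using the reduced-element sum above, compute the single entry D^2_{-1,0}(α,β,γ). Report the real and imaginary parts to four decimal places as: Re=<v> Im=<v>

Re=0.3310 Im=0.0577

First d^2_{-1,0}(β=2.8512), then the phase factors e^{-i(-1)α} and e^{-i(0)γ}:
With c≡cos(β/2)=0.144687 and s≡sin(β/2)=0.989478, N=[1·6·2·2]^{1/2}=4.898979
The bounds max(0,m−m')=1 and min(l+m,l−m')=2 give 2 terms
  k=1: (−1)^0·4.8990/(2)·0.1447^3·0.9895^1 = +0.007341
  k=2: (−1)^1·4.8990/(2)·0.1447^1·0.9895^3 = -0.343338
d^2_{-1,0}(2.8512) = +0.007341 -0.343338 = -0.335997
D = (-0.985140-0.171752i)·(-0.335997)·(+1.000000+0.000000i) = +0.331004+0.057708i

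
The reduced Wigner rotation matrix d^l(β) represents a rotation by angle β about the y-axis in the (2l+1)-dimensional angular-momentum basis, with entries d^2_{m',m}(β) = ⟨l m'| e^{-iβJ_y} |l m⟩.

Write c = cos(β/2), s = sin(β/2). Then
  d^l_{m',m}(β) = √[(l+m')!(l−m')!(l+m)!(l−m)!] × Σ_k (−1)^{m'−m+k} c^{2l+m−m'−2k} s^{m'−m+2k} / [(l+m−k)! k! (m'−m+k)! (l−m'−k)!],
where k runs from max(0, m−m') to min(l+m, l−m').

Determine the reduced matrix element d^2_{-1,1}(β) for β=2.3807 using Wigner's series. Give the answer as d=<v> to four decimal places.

d^2_{-1,1}(β=2.3807) via Wigner's sum:
With c≡cos(β/2)=0.371335 and s≡sin(β/2)=0.928499, N=[1·6·6·1]^{1/2}=6.000000
k∈{2,3} keeps every argument non-negative
  k=2: (−1)^0·6.0000/(2)·0.3713^2·0.9285^2 = +0.356628
  k=3: (−1)^1·6.0000/(6)·0.3713^0·0.9285^4 = -0.743234
d^2_{-1,1}(2.3807) = +0.356628 -0.743234 = -0.386606

d=-0.3866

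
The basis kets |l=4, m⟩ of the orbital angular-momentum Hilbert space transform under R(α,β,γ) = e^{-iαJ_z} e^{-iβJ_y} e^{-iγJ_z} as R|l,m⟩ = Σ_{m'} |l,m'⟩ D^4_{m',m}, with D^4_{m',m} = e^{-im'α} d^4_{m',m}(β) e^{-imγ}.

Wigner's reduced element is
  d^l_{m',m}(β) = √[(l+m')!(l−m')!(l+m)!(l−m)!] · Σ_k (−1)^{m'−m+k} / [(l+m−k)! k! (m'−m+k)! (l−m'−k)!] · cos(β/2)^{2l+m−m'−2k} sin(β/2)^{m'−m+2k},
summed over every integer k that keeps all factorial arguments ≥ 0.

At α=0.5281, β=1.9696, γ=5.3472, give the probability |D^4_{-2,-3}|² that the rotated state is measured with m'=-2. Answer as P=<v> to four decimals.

P=0.0821

D^4_{-2,-3}(0.5281,1.9696,5.3472) = e^{-i·-2·0.5281}·d^4_{-2,-3}(1.9696)·e^{-i·-3·5.3472}. Compute d first:
Half-angle: c=0.553030, s=0.833162. N=√(2·720·1·5040)=2693.993318
Admissible k: 0..1 (factorial args all ≥0)
  k=0: (−1)^1·2693.9933/(720)·0.5530^7·0.8332^1 = -0.049321
  k=1: (−1)^2·2693.9933/(240)·0.5530^5·0.8332^3 = +0.335827
d^4_{-2,-3}(1.9696) = -0.049321 +0.335827 = +0.286506
|D^4_{-2,-3}|² = |d^4_{-2,-3}(β)|² = (+0.286506)² = 0.082086 (the z-rotation phases have unit modulus)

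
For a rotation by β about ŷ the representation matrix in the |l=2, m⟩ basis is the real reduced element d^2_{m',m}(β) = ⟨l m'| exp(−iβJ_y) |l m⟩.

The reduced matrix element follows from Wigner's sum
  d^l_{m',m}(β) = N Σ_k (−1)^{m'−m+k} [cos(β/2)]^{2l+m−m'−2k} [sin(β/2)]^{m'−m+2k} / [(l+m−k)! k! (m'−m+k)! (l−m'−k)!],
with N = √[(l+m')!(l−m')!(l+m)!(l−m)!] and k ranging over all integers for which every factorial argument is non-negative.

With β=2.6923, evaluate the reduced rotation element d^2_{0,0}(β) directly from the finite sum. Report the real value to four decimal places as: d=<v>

d=0.7170

d^2_{0,0}(β=2.6923) via Wigner's sum:
c=cos(2.6923/2)=0.222762, s=sin(2.6923/2)=0.974873; N=√[2·2·2·2]=4.000000
The bounds max(0,m−m')=0 and min(l+m,l−m')=2 give 3 terms
  k=0: (−1)^0·4.0000/(4)·0.2228^4·0.9749^0 = +0.002462
  k=1: (−1)^1·4.0000/(1)·0.2228^2·0.9749^2 = -0.188641
  k=2: (−1)^2·4.0000/(4)·0.2228^0·0.9749^4 = +0.903217
d^2_{0,0}(2.6923) = +0.002462 -0.188641 +0.903217 = +0.717038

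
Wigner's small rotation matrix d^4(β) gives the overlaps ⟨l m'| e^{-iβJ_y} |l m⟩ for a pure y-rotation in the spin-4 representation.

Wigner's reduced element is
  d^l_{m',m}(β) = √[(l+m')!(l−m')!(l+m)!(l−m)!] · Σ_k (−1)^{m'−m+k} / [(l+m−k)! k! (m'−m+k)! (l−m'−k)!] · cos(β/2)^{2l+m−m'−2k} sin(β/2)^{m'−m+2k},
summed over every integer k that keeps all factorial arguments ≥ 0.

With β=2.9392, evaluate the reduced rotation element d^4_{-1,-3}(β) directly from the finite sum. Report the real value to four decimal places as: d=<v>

d^4_{-1,-3}(β=2.9392) via Wigner's sum:
c=cos(2.9392/2)=0.101024, s=sin(2.9392/2)=0.994884; N=√[6·120·1·5040]=1904.940944
k: max(0,(-3)−(-1))=0 … min(4+(-3),4−(-1))=1
  k=0: (−1)^2·1904.9409/(240)·0.1010^6·0.9949^2 = +0.000008
  k=1: (−1)^3·1904.9409/(144)·0.1010^4·0.9949^4 = -0.001350
d^4_{-1,-3}(2.9392) = +0.000008 -0.001350 = -0.001342

d=-0.0013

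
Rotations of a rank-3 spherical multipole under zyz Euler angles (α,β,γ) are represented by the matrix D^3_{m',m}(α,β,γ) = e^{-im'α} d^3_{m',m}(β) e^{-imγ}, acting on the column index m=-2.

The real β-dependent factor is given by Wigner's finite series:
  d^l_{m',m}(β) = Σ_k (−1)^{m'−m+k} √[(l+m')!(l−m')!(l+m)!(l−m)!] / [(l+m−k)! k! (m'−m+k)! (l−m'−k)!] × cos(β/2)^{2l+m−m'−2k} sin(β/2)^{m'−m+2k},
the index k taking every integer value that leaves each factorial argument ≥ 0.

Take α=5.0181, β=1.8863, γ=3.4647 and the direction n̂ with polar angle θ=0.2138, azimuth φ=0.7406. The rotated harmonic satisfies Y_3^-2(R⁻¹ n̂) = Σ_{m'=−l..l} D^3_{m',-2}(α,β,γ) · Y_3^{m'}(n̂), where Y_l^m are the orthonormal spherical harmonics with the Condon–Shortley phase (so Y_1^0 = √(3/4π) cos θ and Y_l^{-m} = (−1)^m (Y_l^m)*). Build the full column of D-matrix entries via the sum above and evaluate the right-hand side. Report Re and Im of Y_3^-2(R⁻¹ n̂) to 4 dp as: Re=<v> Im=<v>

Need the full column D^3_{m',-2} for m'=−3..3 at α=5.0181, β=1.8863, γ=3.4647.
cos(β/2)=0.587241, sin(β/2)=0.809412
d^3_{-3,-2}: single k=1 term ⇒ +0.138461;  D = -0.138457+0.001031i
d^3_{-2,-2}: k∈[0..1] ⇒ +0.041011 -0.389561 = -0.348550;  D = +0.107376+0.331598i
d^3_{-1,-2}: k∈[0..1] ⇒ -0.178753 +0.679186 = +0.500433;  D = +0.407620-0.290309i
d^3_{0,-2}: k∈[0..1] ⇒ +0.426743 -0.810722 = -0.383980;  D = -0.306557-0.231221i
d^3_{1,-2}: k∈[0..1] ⇒ -0.679186 +0.645156 = -0.034030;  D = +0.011365-0.032076i
d^3_{2,-2}: k∈[0..1] ⇒ +0.740085 -0.281201 = +0.458883;  D = -0.458606-0.015963i
d^3_{3,-2}: single k=0 term ⇒ -0.499735;  D = +0.133737+0.481508i
Y_3^{m'}(θ=0.2138,φ=0.7406) and Σ D·Y over m':
  (-0.1385+0.0010i)·(-0.0024-0.0032i)  (+0.1074+0.3316i)·(+0.0040-0.0448i)  (+0.4076-0.2903i)·(+0.1910-0.1747i)  (-0.3066-0.2312i)·(+0.6473+0.0000i)  (+0.0114-0.0321i)·(-0.1910-0.1747i)  (-0.4586-0.0160i)·(+0.0040+0.0448i)  (+0.1337+0.4815i)·(+0.0024-0.0032i)
Y_3^-2(R⁻¹ n̂) = -0.162691-0.295074i

Re=-0.1627 Im=-0.2951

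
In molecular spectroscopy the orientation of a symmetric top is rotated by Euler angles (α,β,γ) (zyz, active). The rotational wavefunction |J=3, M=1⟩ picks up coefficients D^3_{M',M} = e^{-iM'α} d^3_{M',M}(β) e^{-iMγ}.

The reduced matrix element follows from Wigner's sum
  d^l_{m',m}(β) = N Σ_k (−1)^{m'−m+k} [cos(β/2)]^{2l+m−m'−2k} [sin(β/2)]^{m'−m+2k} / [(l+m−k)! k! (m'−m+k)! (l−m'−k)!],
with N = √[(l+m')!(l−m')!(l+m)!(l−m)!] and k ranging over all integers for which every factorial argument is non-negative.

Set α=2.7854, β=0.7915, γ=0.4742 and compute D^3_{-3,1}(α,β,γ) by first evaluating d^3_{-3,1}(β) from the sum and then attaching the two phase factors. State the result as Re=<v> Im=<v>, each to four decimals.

Re=-0.0020 Im=0.0728

First d^3_{-3,1}(β=0.7915), then the phase factors e^{-i(-3)α} and e^{-i(1)γ}:
c=cos(0.7915/2)=0.922708, s=sin(0.7915/2)=0.385500; N=√[1·720·24·2]=185.903201
The bounds max(0,m−m')=4 and min(l+m,l−m')=4 give 1 term
  k=4: (−1)^0·185.9032/(48)·0.9227^2·0.3855^4 = +0.072824
d^3_{-3,1}(0.7915) = +0.072824
Phases: e^{-i·(-3)·2.7854}=-0.481371+0.876517i, e^{-i·(1)·0.4742}=+0.889658-0.456627i ⇒ D=-0.002040+0.072795i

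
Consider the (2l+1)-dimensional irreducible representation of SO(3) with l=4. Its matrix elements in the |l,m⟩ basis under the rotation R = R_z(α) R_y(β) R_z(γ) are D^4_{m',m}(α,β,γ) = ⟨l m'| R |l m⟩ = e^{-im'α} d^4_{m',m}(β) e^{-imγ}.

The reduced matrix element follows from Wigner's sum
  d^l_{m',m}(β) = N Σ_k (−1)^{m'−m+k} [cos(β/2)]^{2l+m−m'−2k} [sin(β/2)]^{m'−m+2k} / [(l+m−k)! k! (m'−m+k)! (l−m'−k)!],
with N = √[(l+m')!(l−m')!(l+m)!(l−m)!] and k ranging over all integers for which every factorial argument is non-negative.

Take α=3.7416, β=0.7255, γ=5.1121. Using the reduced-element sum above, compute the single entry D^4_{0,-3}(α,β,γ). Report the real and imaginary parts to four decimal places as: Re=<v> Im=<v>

Re=0.3012 Im=-0.1174

Split into d^4_{0,-3}(β=0.7255) × two z-phases.
With c≡cos(β/2)=0.934925 and s≡sin(β/2)=0.354847, N=[24·24·1·5040]^{1/2}=1703.830978
The bounds max(0,m−m')=0 and min(l+m,l−m')=1 give 2 terms
  k=0: (−1)^3·1703.8310/(144)·0.9349^5·0.3548^3 = -0.377632
  k=1: (−1)^4·1703.8310/(144)·0.9349^3·0.3548^5 = +0.054400
d^4_{0,-3}(0.7255) = -0.377632 +0.054400 = -0.323232
Attach z-rotation phases: D = e^{-i(0)(3.7416)}·(-0.323232)·e^{-i(-3)(5.1121)} = +0.301163-0.117387i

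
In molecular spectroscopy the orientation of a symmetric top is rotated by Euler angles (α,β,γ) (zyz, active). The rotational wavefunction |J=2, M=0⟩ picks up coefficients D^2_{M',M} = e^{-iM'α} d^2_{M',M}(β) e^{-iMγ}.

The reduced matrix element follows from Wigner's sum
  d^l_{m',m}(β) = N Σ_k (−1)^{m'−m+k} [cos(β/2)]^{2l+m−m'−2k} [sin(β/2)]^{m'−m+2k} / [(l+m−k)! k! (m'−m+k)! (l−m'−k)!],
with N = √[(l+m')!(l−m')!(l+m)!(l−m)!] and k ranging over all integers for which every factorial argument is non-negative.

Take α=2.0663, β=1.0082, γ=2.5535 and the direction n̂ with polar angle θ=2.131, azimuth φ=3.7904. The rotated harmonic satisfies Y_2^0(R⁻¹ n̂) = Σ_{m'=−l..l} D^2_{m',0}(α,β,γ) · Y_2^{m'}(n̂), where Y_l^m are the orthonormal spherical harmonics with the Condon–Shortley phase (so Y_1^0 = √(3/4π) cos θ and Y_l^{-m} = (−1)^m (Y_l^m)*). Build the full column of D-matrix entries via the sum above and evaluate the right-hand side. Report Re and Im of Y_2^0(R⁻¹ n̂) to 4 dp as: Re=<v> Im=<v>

Need the full column D^2_{m',0} for m'=−2..2 at α=2.0663, β=1.0082, γ=2.5535.
cos(β/2)=0.875610, sin(β/2)=0.483020
d^2_{-2,0}: single k=2 term ⇒ +0.438153;  D = -0.240041-0.366550i
d^2_{-1,0}: k∈[1..2] ⇒ +0.794277 -0.241702 = +0.552575;  D = -0.262735+0.486116i
d^2_{0,0}: k∈[0..2] ⇒ +0.587817 -0.715501 +0.054433 = -0.073252;  D = -0.073252+0.000000i
d^2_{1,0}: k∈[0..1] ⇒ -0.794277 +0.241702 = -0.552575;  D = +0.262735+0.486116i
d^2_{2,0}: single k=0 term ⇒ +0.438153;  D = -0.240041+0.366550i
Y_2^{m'}(θ=2.131,φ=3.7904) and Σ D·Y over m':
  (-0.2400-0.3665i)·(+0.0748-0.2669i)  (-0.2627+0.4861i)·(+0.2771-0.2101i)  (-0.0733+0.0000i)·(-0.0482+0.0000i)  (+0.2627+0.4861i)·(-0.2771-0.2101i)  (-0.2400+0.3665i)·(+0.0748+0.2669i)
Y_2^0(R⁻¹ n̂) = -0.169373-0.000000i

Re=-0.1694 Im=0.0000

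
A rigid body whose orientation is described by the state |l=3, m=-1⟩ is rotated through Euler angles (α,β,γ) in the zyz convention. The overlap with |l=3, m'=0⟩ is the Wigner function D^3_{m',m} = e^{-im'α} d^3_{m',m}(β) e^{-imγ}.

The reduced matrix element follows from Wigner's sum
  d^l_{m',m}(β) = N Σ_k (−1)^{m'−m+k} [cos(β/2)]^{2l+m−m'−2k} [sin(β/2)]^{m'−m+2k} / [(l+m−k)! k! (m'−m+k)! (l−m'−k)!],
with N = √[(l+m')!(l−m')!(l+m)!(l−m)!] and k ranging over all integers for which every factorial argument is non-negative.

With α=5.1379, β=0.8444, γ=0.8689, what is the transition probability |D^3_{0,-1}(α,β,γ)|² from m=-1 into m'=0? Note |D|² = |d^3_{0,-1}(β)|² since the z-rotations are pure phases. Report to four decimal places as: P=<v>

P=0.1523

Split into d^3_{0,-1}(β=0.8444) × two z-phases.
With c≡cos(β/2)=0.912190 and s≡sin(β/2)=0.409768, N=[6·6·2·24]^{1/2}=41.569219
k∈{0,1,2} keeps every argument non-negative
  k=0: (−1)^1·41.5692/(12)·0.9122^5·0.4098^1 = -0.896509
  k=1: (−1)^2·41.5692/(4)·0.9122^3·0.4098^3 = +0.542728
  k=2: (−1)^3·41.5692/(12)·0.9122^1·0.4098^5 = -0.036506
d^3_{0,-1}(0.8444) = -0.896509 +0.542728 -0.036506 = -0.390287
|D^3_{0,-1}|² = |d^3_{0,-1}(β)|² = (-0.390287)² = 0.152324 (the z-rotation phases have unit modulus)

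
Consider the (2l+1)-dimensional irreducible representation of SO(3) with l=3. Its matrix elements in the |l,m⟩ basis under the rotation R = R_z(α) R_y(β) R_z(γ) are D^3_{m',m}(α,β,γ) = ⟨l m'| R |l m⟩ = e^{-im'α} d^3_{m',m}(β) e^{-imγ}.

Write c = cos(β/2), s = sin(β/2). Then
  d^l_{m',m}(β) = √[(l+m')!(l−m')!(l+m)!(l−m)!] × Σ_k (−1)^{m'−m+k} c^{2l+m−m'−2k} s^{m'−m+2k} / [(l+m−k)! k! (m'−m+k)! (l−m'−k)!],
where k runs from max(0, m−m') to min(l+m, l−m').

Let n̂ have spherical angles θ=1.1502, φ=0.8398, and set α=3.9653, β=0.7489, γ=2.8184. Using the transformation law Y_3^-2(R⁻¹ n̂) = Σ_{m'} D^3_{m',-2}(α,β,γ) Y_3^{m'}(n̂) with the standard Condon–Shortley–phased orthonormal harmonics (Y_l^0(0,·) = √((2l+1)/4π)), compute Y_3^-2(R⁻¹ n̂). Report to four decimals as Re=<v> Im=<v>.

Re=-0.2300 Im=0.1850

Need the full column D^3_{m',-2} for m'=−3..3 at α=3.9653, β=0.7489, γ=2.8184.
cos(β/2)=0.930709, sin(β/2)=0.365761
d^3_{-3,-2}: single k=1 term ⇒ +0.625665;  D = +0.157180-0.605600i
d^3_{-2,-2}: k∈[0..1] ⇒ +0.649955 -0.501903 = +0.148052;  D = +0.079865+0.124664i
d^3_{-1,-2}: k∈[0..1] ⇒ -0.807730 +0.249496 = -0.558235;  D = +0.549482+0.098469i
d^3_{0,-2}: k∈[0..1] ⇒ +0.549807 -0.084913 = +0.464893;  D = +0.371109-0.280008i
d^3_{1,-2}: k∈[0..1] ⇒ -0.249496 +0.019266 = -0.230229;  D = +0.023146-0.229063i
d^3_{2,-2}: k∈[0..1] ⇒ +0.077515 -0.002394 = +0.075121;  D = -0.049703-0.056327i
d^3_{3,-2}: single k=0 term ⇒ -0.014924;  D = -0.014919-0.000359i
Y_3^{m'}(θ=1.1502,φ=0.8398) and Σ D·Y over m':
  (+0.1572-0.6056i)·(-0.2579-0.1850i)  (+0.0799+0.1247i)·(-0.0378-0.3457i)  (+0.5495+0.0985i)·(-0.0328+0.0366i)  (+0.3711-0.2800i)·(-0.3301+0.0000i)  (+0.0231-0.2291i)·(+0.0328+0.0366i)  (-0.0497-0.0563i)·(-0.0378+0.3457i)  (-0.0149-0.0004i)·(+0.2579-0.1850i)
Y_3^-2(R⁻¹ n̂) = -0.230025+0.185034i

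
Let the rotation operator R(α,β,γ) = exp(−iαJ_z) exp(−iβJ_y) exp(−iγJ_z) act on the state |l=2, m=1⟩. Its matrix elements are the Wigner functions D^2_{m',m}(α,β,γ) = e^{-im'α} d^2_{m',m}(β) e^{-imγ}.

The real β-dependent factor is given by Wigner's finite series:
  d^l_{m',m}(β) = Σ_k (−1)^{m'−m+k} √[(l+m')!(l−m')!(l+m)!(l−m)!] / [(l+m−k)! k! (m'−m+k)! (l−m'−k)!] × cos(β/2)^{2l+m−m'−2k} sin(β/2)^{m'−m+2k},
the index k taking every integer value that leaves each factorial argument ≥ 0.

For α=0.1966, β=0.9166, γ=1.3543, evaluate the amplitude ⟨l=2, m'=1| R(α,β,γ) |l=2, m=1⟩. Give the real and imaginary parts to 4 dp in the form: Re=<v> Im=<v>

D^2_{1,1}(0.1966,0.9166,1.3543) = e^{-i·1·0.1966}·d^2_{1,1}(0.9166)·e^{-i·1·1.3543}. Compute d first:
Half-angle: c=0.896806, s=0.442424. N=√(6·1·6·1)=6.000000
k: max(0,(1)−(1))=0 … min(2+(1),2−(1))=1
  k=0: (−1)^0·6.0000/(6)·0.8968^4·0.4424^0 = +0.646836
  k=1: (−1)^1·6.0000/(2)·0.8968^2·0.4424^2 = -0.472276
d^2_{1,1}(0.9166) = +0.646836 -0.472276 = +0.174560
Attach z-rotation phases: D = e^{-i(1)(0.1966)}·(+0.174560)·e^{-i(1)(1.3543)} = +0.003473-0.174525i

Re=0.0035 Im=-0.1745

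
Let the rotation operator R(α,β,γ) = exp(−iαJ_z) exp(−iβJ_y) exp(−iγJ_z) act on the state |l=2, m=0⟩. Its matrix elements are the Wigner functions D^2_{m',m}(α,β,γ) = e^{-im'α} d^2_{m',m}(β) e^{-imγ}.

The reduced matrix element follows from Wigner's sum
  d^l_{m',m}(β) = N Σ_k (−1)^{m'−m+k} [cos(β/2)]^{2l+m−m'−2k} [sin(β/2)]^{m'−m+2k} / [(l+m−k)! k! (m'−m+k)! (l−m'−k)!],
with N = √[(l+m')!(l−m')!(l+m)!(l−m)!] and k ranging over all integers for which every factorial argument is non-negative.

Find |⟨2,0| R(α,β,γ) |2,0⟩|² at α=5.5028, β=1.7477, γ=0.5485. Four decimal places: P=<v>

P=0.2057

First d^2_{0,0}(β=1.7477), then the phase factors e^{-i(0)α} and e^{-i(0)γ}:
Half-angle: c=0.641879, s=0.766806. N=√(2·2·2·2)=4.000000
Admissible k: 0..2 (factorial args all ≥0)
  k=0: (−1)^0·4.0000/(4)·0.6419^4·0.7668^0 = +0.169751
  k=1: (−1)^1·4.0000/(1)·0.6419^2·0.7668^2 = -0.969030
  k=2: (−1)^2·4.0000/(4)·0.6419^0·0.7668^4 = +0.345734
d^2_{0,0}(1.7477) = +0.169751 -0.969030 +0.345734 = -0.453545
|D^2_{0,0}|² = |d^2_{0,0}(β)|² = (-0.453545)² = 0.205703 (the z-rotation phases have unit modulus)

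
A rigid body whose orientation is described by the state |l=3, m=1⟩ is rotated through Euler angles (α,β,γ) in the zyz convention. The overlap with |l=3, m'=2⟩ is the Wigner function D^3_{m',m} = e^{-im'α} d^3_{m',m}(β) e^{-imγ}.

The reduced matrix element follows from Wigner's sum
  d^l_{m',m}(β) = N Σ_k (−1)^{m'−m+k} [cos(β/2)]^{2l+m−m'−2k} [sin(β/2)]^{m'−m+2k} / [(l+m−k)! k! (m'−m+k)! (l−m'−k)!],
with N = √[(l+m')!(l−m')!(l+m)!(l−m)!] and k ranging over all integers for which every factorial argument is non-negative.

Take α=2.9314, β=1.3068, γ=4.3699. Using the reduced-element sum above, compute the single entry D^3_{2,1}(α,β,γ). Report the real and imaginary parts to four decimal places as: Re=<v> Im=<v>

First d^3_{2,1}(β=1.3068), then the phase factors e^{-i(2)α} and e^{-i(1)γ}:
c=cos(1.3068/2)=0.794022, s=sin(1.3068/2)=0.607890; N=√[120·1·24·2]=75.894664
The bounds max(0,m−m')=0 and min(l+m,l−m')=1 give 2 terms
  k=0: (−1)^1·75.8947/(24)·0.7940^5·0.6079^1 = -0.606717
  k=1: (−1)^2·75.8947/(12)·0.7940^3·0.6079^3 = +0.711215
d^3_{2,1}(1.3068) = -0.606717 +0.711215 = +0.104498
D = (+0.912932+0.408112i)·(+0.104498)·(-0.335833+0.941922i) = -0.072208+0.075537i

Re=-0.0722 Im=0.0755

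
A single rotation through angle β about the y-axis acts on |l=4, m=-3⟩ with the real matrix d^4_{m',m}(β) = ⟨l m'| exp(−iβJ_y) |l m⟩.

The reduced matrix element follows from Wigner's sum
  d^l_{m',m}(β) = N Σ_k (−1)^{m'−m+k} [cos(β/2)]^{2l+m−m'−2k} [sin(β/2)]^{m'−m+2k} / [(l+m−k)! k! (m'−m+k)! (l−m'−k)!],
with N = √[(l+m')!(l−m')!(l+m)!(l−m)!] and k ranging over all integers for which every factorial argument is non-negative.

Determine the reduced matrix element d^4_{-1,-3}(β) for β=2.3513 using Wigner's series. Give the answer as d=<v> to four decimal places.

d=-0.1888

d^4_{-1,-3}(β=2.3513) via Wigner's sum:
c=cos(2.3513/2)=0.384943, s=sin(2.3513/2)=0.922940; N=√[6·120·1·5040]=1904.940944
Admissible k: 0..1 (factorial args all ≥0)
  k=0: (−1)^2·1904.9409/(240)·0.3849^6·0.9229^2 = +0.021999
  k=1: (−1)^3·1904.9409/(144)·0.3849^4·0.9229^4 = -0.210766
d^4_{-1,-3}(2.3513) = +0.021999 -0.210766 = -0.188767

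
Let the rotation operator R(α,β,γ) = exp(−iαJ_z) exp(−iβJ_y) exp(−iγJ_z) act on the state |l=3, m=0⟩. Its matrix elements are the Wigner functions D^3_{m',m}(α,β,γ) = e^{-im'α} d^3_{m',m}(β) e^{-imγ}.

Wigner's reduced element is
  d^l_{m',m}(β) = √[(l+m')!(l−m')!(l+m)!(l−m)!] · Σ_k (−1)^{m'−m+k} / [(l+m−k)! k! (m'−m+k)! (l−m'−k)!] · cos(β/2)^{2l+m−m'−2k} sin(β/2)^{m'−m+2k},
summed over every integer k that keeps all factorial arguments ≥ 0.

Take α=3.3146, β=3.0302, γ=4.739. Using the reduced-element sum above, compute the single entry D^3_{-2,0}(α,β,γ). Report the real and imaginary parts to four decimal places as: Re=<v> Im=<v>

Re=-0.0158 Im=-0.0057

Split into d^3_{-2,0}(β=3.0302) × two z-phases.
With c≡cos(β/2)=0.055668 and s≡sin(β/2)=0.998449, N=[1·120·6·6]^{1/2}=65.726707
k: max(0,(0)−(-2))=2 … min(3+(0),3−(-2))=3
  k=2: (−1)^0·65.7267/(12)·0.0557^4·0.9984^2 = +0.000052
  k=3: (−1)^1·65.7267/(12)·0.0557^2·0.9984^4 = -0.016868
d^3_{-2,0}(3.0302) = +0.000052 -0.016868 = -0.016816
D = (+0.940732+0.339151i)·(-0.016816)·(+1.000000+0.000000i) = -0.015819-0.005703i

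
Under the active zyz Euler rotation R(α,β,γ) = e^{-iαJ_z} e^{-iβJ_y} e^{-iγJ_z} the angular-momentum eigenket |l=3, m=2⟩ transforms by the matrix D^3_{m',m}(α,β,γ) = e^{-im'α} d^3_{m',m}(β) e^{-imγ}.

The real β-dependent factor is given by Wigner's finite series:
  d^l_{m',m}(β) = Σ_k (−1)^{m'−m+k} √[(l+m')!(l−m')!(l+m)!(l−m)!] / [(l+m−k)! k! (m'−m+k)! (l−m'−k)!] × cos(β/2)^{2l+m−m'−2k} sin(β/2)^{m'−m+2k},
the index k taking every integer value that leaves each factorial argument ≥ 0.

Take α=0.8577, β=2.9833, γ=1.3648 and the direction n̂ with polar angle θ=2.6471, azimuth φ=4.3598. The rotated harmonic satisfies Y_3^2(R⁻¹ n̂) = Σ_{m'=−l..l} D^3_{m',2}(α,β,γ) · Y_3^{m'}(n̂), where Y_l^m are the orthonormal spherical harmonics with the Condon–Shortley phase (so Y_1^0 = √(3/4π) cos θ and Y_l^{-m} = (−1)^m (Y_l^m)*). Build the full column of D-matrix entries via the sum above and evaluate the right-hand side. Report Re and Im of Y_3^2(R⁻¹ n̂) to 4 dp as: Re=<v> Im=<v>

Need the full column D^3_{m',2} for m'=−3..3 at α=0.8577, β=2.9833, γ=1.3648.
cos(β/2)=0.079064, sin(β/2)=0.996870
d^3_{-3,2}: single k=5 term ⇒ +0.190653;  D = +0.188323-0.029716i
d^3_{-2,2}: k∈[4..5] ⇒ +0.030866 -0.981364 = -0.950498;  D = -0.502147+0.807028i
d^3_{-1,2}: k∈[3..4] ⇒ +0.003097 -0.246132 = -0.243036;  D = +0.072078+0.232102i
d^3_{0,2}: k∈[2..3] ⇒ +0.000213 -0.033812 = -0.033599;  D = +0.030788+0.013454i
d^3_{1,2}: k∈[1..2] ⇒ +0.000010 -0.003097 = -0.003087;  D = +0.002785-0.001331i
d^3_{2,2}: k∈[0..1] ⇒ +0.000000 -0.000194 = -0.000194;  D = +0.000051-0.000187i
d^3_{3,2}: single k=0 term ⇒ -0.000008;  D = -0.000004-0.000006i
Y_3^{m'}(θ=2.6471,φ=4.3598) and Σ D·Y over m':
  (+0.1883-0.0297i)·(+0.0389-0.0219i)  (-0.5021+0.8070i)·(+0.1543+0.1313i)  (+0.0721+0.2321i)·(-0.1522+0.4137i)  (+0.0308+0.0135i)·(-0.2870+0.0000i)  (+0.0028-0.0013i)·(+0.1522+0.4137i)  (+0.0001-0.0002i)·(+0.1543-0.1313i)  (-0.0000-0.0000i)·(-0.0389-0.0219i)
Y_3^2(R⁻¹ n̂) = -0.291653+0.044831i

Re=-0.2917 Im=0.0448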